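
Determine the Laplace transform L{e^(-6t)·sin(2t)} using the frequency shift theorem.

Frequency shift: L{e^(at)f(t)} = F(s-a). L{e^(-6t)·sin(2t)} = 2/((s+6)² + 4)

Final answer: 2/((s+6)² + 4)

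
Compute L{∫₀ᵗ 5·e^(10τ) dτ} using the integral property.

L{∫₀ᵗ f(τ)dτ} = F(s)/s with F(s) = 5/(s-10), so L{∫₀ᵗ 5·e^(10τ) dτ} = 5/(s(s-10))

Final answer: 5/(s(s-10))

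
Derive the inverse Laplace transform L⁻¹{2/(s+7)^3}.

L⁻¹{n!/(s-a)^(n+1)} = t^n·e^(at), so L⁻¹{2/(s+7)^3} = t^2·e^(-7t)

Final answer: t^2·e^(-7t)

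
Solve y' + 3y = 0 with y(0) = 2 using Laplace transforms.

L{y'} + 3L{y} = 0. sY - 2 + 3Y = 0. Y(s+3) = 2. Y = 2/(s+3)

Final answer: y(t) = 2e^(-3t)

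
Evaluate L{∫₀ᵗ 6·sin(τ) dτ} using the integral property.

L{∫₀ᵗ f(τ)dτ} = F(s)/s with F(s) = 6/(s² + 1), so the result is (6/(s² + 1))/s = 6/(s(s² + 1))

Final answer: 6/(s(s² + 1))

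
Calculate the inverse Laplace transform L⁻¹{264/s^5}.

L⁻¹{n!/s^(n+1)} = t^n with n=4. So L⁻¹{24/s^5} = t^4, and L⁻¹{264/s^5} = (264/24)·t^4 = 11·t^4

Final answer: 11·t^4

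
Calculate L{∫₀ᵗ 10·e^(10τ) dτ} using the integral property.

L{∫₀ᵗ f(τ)dτ} = F(s)/s with F(s) = 10/(s-10), so L{∫₀ᵗ 10·e^(10τ) dτ} = 10/(s(s-10))

Final answer: 10/(s(s-10))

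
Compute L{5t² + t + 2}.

L{5t² + t + 2} = 5·2/s³ + 1/s² + 2/s = 10/s³ + 1/s² + 2/s

Final answer: 10/s³ + 1/s² + 2/s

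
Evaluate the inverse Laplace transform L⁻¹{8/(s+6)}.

L⁻¹{1/(s-a)} = e^(at), so L⁻¹{1/(s+6)} = e^(-6t), and L⁻¹{8/(s+6)} = 8·e^(-6t)

Final answer: 8·e^(-6t)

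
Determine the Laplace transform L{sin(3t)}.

L{sin(ωt)} = ω/(s² + ω²), so L{sin(3t)} = 3/(s² + 9)

Final answer: 3/(s² + 9)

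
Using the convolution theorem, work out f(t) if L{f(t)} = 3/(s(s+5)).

3/(s(s+5)) = (3/s)·(1/(s+5)) = L{3}·L{e^(-5t)}. By convolution, f(t) = 3*e^(-5t) = ∫₀ᵗ 3·e^(-5τ) dτ = 3·(1 - e^(-5t))/5

Final answer: 3·(1 - e^(-5t))/5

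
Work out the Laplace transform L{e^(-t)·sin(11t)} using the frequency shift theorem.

Frequency shift: L{e^(at)f(t)} = F(s-a). L{e^(-t)·sin(11t)} = 11/((s+1)² + 121)

Final answer: 11/((s+1)² + 121)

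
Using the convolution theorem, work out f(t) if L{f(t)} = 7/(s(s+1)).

7/(s(s+1)) = (7/s)·(1/(s+1)) = L{7}·L{e^(-t)}. By convolution, f(t) = 7*e^(-t) = ∫₀ᵗ 7·e^(-τ) dτ = 7·(1 - e^(-t))/1

Final answer: 7·(1 - e^(-t))/1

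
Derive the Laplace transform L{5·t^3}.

L{t^n} = n!/s^(n+1), so L{t^3} = 6/s^4. Then L{5·t^3} = 5·6/s^4 = 30/s^4

Final answer: 30/s^4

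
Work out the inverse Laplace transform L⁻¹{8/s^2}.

L⁻¹{n!/s^(n+1)} = t^n with n=1. So L⁻¹{1/s^2} = t, and L⁻¹{8/s^2} = (8/1)·t = 8·t

Final answer: 8·t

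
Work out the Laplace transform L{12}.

L{12} = 12 · L{1} = 12/s

Final answer: 12/s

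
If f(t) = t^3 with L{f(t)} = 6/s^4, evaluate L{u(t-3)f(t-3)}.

Time shift theorem: L{u(t-a)f(t-a)} = e^(-as)F(s). Here a=3, F(s) = 6/s^4, so L{u(t-3)f(t-3)} = e^(-3s)·6/s^4

Final answer: e^(-3s)·6/s^4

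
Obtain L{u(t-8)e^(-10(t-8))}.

u(t-a)f(t-a) with f(t)=e^(-10t). L{e^(-10t)} = 1/(s+10). By time shift: e^(-8s)/(s+10)

Final answer: e^(-8s)/(s+10)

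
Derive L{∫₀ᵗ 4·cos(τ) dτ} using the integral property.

L{∫₀ᵗ f(τ)dτ} = F(s)/s with F(s) = 4s/(s² + 1), so the result is (4s/(s² + 1))/s = 4/(s² + 1)

Final answer: 4/(s² + 1)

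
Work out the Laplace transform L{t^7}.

L{t^n} = n!/s^(n+1), so L{t^7} = 5040/s^8

Final answer: 5040/s^8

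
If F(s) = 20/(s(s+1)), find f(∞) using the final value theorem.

f(∞) = lim_{s→0} s·20/(s(s+1)) = lim_{s→0} 20/(s+1) = 20/1 = 20

Final answer: 20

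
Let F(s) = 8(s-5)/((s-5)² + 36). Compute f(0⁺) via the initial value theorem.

f(0⁺) = lim_{s→∞} sF(s) = lim_{s→∞} 8s(s-5)/((s-5)² + 36) = 8

Final answer: 8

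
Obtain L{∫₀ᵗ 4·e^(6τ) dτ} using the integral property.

L{∫₀ᵗ f(τ)dτ} = F(s)/s with F(s) = 4/(s-6), so L{∫₀ᵗ 4·e^(6τ) dτ} = 4/(s(s-6))

Final answer: 4/(s(s-6))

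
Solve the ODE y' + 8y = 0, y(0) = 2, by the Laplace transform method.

L{y'} + 8L{y} = 0. sY - 2 + 8Y = 0. Y(s+8) = 2. Y = 2/(s+8)

Final answer: y(t) = 2e^(-8t)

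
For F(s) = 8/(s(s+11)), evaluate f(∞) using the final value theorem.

f(∞) = lim_{s→0} s·8/(s(s+11)) = lim_{s→0} 8/(s+11) = 8/11 = 8/11

Final answer: 8/11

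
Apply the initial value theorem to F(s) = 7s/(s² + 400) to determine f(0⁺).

f(0⁺) = lim_{s→∞} s·7s/(s² + 400) = lim_{s→∞} 7s²/(s² + 400) = 7

Final answer: 7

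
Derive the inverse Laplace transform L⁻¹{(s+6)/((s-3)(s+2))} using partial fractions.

Using partial fractions, f(t) = (9e^(3t) - 4e^(-2t))/5

Final answer: (9e^(3t) - 4e^(-2t))/5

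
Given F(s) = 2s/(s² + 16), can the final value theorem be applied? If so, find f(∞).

The final value theorem requires all poles of sF(s) in the left half-plane. sF(s) = 2s²/(s² + 16) has poles at s = ±4i (imaginary axis). Theorem does NOT apply (oscillatory system).

Final answer: Not applicable (oscillatory)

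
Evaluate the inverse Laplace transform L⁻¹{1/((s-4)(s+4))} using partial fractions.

Decompose: A/(s-4) + B/(s+4). A = 1/8, B = -1/8. f(t) = (e^(4t) - e^(-4t))/8

Final answer: (e^(4t) - e^(-4t))/8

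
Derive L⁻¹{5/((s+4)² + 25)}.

Form: b/((s-a)² + b²) → e^(at)sin(bt). With a=-4, b=5

Final answer: e^(-4t)·sin(5t)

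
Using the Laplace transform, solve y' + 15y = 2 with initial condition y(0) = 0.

sY + 15Y = 2/s. Y = 2/(s(s+15)). Partial fractions: Y = 2/15/s - 2/15/(s+15)

Final answer: y(t) = 2/15(1 - e^(-15t))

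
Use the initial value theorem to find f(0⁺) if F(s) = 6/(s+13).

f(0⁺) = lim_{s→∞} s·6/(s+13) = lim_{s→∞} 6s/(s+13) = 6

Final answer: 6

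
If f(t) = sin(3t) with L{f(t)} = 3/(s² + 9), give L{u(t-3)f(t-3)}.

Time shift theorem: L{u(t-a)f(t-a)} = e^(-as)F(s). Here a=3, F(s) = 3/(s² + 9), so L{u(t-3)f(t-3)} = e^(-3s)·3/(s² + 9)

Final answer: e^(-3s)·3/(s² + 9)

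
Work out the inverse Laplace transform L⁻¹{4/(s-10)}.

L⁻¹{1/(s-a)} = e^(at), so L⁻¹{1/(s-10)} = e^(10t), and L⁻¹{4/(s-10)} = 4·e^(10t)

Final answer: 4·e^(10t)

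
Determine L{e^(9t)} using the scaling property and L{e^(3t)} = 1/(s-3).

Using L{f(at)} = (1/a)F(s/a) with a=3 and f(t) = e^(3t): L{e^(9t)} = (1/3) · 1/((s/3)-3) = (1/3) · 3/(s-9) = 1/(s-9)

Final answer: 1/(s-9)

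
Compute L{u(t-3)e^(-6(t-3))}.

u(t-a)f(t-a) with f(t)=e^(-6t). L{e^(-6t)} = 1/(s+6). By time shift: e^(-3s)/(s+6)

Final answer: e^(-3s)/(s+6)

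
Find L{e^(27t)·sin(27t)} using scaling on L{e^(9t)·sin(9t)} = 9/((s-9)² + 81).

Scaling with a=3: L{e^(27t)·sin(27t)} = (1/3) · 9/((s/3-9)² + 81). Simplifying: 27/((s-27)² + 729)

Final answer: 27/((s-27)² + 729)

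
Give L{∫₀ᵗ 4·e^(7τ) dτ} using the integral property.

L{∫₀ᵗ f(τ)dτ} = F(s)/s with F(s) = 4/(s-7), so L{∫₀ᵗ 4·e^(7τ) dτ} = 4/(s(s-7))

Final answer: 4/(s(s-7))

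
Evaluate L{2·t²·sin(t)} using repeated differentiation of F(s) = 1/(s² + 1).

F(s) = 1/(s² + 1). F'(s) = -2s/(s² + 1)². F''(s) = -2(1 - 3s²)/(s² + 1)³ = (6s² - 2)/(s² + 1)³. So L{t²·sin(t)} = (-1)² F''(s) = (6s² - 2)/(s² + 1)³. Then L{2·t²·sin(t)} = 2·(6s² - 2)/(s² + 1)³ = (12s² - 4)/(s² + 1)³

Final answer: (12s² - 4)/(s² + 1)³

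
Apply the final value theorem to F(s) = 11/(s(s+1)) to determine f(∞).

f(∞) = lim_{s→0} s·11/(s(s+1)) = lim_{s→0} 11/(s+1) = 11/1 = 11

Final answer: 11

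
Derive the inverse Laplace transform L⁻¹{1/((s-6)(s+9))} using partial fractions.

Decompose: A/(s-6) + B/(s+9). A = 1/15, B = -1/15. f(t) = (e^(6t) - e^(-9t))/15

Final answer: (e^(6t) - e^(-9t))/15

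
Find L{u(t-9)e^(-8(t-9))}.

u(t-a)f(t-a) with f(t)=e^(-8t). L{e^(-8t)} = 1/(s+8). By time shift: e^(-9s)/(s+8)

Final answer: e^(-9s)/(s+8)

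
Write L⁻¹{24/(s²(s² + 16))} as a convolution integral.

24/(s²(s² + 16)) = (1/s²)·(24/(s² + 16)) = L{t}·L{6·sin(4t)}. So f(t) = t*(6·sin(4t)) = ∫₀ᵗ 6τ·sin(4(t-τ)) dτ

Final answer: ∫₀ᵗ 6τ·sin(4(t-τ)) dτ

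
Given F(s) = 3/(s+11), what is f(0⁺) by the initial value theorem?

f(0⁺) = lim_{s→∞} s·3/(s+11) = lim_{s→∞} 3s/(s+11) = 3

Final answer: 3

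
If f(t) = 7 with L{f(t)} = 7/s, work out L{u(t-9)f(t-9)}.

Time shift theorem: L{u(t-a)f(t-a)} = e^(-as)F(s). Here a=9, F(s) = 7/s, so L{u(t-9)f(t-9)} = e^(-9s)·7/s

Final answer: e^(-9s)·7/s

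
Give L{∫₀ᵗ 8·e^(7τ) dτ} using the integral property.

L{∫₀ᵗ f(τ)dτ} = F(s)/s with F(s) = 8/(s-7), so L{∫₀ᵗ 8·e^(7τ) dτ} = 8/(s(s-7))

Final answer: 8/(s(s-7))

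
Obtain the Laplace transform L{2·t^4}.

L{t^n} = n!/s^(n+1), so L{t^4} = 24/s^5. Then L{2·t^4} = 2·24/s^5 = 48/s^5

Final answer: 48/s^5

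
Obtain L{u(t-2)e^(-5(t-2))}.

u(t-a)f(t-a) with f(t)=e^(-5t). L{e^(-5t)} = 1/(s+5). By time shift: e^(-2s)/(s+5)

Final answer: e^(-2s)/(s+5)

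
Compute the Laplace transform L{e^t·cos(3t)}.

L{e^(at)·cos(ωt)} = (s-a)/((s-a)² + ω²), so L{e^t·cos(3t)} = (s-1)/((s-1)² + 9)

Final answer: (s-1)/((s-1)² + 9)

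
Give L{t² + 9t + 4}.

L{t² + 9t + 4} = 2/s³ + 9/s² + 4/s = 2/s³ + 9/s² + 4/s

Final answer: 2/s³ + 9/s² + 4/s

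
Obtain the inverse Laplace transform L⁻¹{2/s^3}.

L⁻¹{n!/s^(n+1)} = t^n with n=2. So L⁻¹{2/s^3} = t^2

Final answer: t^2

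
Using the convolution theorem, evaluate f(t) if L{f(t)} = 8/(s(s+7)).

8/(s(s+7)) = (8/s)·(1/(s+7)) = L{8}·L{e^(-7t)}. By convolution, f(t) = 8*e^(-7t) = ∫₀ᵗ 8·e^(-7τ) dτ = 8·(1 - e^(-7t))/7

Final answer: 8·(1 - e^(-7t))/7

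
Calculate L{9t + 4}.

L{9t + 4} = 9·L{t} + 4·L{1} = 9/s² + 4/s

Final answer: 9/s² + 4/s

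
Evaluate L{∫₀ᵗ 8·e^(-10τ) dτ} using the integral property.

L{∫₀ᵗ f(τ)dτ} = F(s)/s with F(s) = 8/(s+10), so L{∫₀ᵗ 8·e^(-10τ) dτ} = 8/(s(s+10))

Final answer: 8/(s(s+10))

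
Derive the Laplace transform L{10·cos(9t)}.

L{cos(ωt)} = s/(s² + ω²), so L{cos(9t)} = s/(s² + 81). Then L{10·cos(9t)} = 10·s/(s² + 81) = 10s/(s² + 81)

Final answer: 10s/(s² + 81)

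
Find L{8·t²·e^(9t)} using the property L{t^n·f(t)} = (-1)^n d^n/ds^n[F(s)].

L{e^(9t)} = 1/(s-9). d/ds[1/(s-9)] = -1/(s-9)². d²/ds²[1/(s-9)] = 2/(s-9)³. So L{t²·e^(9t)} = (-1)² · 2/(s-9)³ = 2/(s-9)³. Then L{8·t²·e^(9t)} = 8·2/(s-9)³ = 16/(s-9)³

Final answer: 16/(s-9)³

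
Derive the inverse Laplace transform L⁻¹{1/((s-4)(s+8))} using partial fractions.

Decompose: A/(s-4) + B/(s+8). A = 1/12, B = -1/12. f(t) = (e^(4t) - e^(-8t))/12

Final answer: (e^(4t) - e^(-8t))/12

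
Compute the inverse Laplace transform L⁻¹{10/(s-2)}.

L⁻¹{1/(s-a)} = e^(at), so L⁻¹{1/(s-2)} = e^(2t), and L⁻¹{10/(s-2)} = 10·e^(2t)

Final answer: 10·e^(2t)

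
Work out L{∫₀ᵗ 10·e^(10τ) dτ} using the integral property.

L{∫₀ᵗ f(τ)dτ} = F(s)/s with F(s) = 10/(s-10), so L{∫₀ᵗ 10·e^(10τ) dτ} = 10/(s(s-10))

Final answer: 10/(s(s-10))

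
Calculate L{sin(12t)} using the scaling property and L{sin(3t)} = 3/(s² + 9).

Using L{f(at)} = (1/a)F(s/a) with a=4: L{sin(12t)} = (1/4) · 3/((s/4)² + 9) = (1/4) · 3·16/(s² + 144) = 12/(s² + 144)

Final answer: 12/(s² + 144)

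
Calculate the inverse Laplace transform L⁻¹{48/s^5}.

L⁻¹{n!/s^(n+1)} = t^n with n=4. So L⁻¹{24/s^5} = t^4, and L⁻¹{48/s^5} = (48/24)·t^4 = 2·t^4

Final answer: 2·t^4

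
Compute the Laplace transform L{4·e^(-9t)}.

L{e^(at)} = 1/(s-a), so L{e^(-9t)} = 1/(s+9). Then L{4·e^(-9t)} = 4/(s+9)

Final answer: 4/(s+9)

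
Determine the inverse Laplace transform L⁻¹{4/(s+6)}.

L⁻¹{1/(s-a)} = e^(at), so L⁻¹{1/(s+6)} = e^(-6t), and L⁻¹{4/(s+6)} = 4·e^(-6t)

Final answer: 4·e^(-6t)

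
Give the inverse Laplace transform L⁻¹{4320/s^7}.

L⁻¹{n!/s^(n+1)} = t^n with n=6. So L⁻¹{720/s^7} = t^6, and L⁻¹{4320/s^7} = (4320/720)·t^6 = 6·t^6

Final answer: 6·t^6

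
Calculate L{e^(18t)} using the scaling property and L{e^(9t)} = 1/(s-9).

Using L{f(at)} = (1/a)F(s/a) with a=2 and f(t) = e^(9t): L{e^(18t)} = (1/2) · 1/((s/2)-9) = (1/2) · 2/(s-18) = 1/(s-18)

Final answer: 1/(s-18)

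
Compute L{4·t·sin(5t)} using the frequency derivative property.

L{sin(5t)} = 5/(s² + 25). By L{t·f(t)} = -F'(s): -d/ds[5/(s² + 25)] = -(5)·(-2s)/(s² + 25)² = 10s/(s² + 25)². Then L{4·t·sin(5t)} = 4·10s/(s² + 25)² = 40s/(s² + 25)²

Final answer: 40s/(s² + 25)²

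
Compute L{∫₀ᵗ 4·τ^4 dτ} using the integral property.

L{∫₀ᵗ f(τ)dτ} = F(s)/s with f(t) = 4t^4. F(s) = 96/s^5, so L{∫₀ᵗ 4·τ^4 dτ} = (96/s^5)/s = 96/s^6. (Check: ∫₀ᵗ 4·τ^4 dτ = 4t^5/5.)

Final answer: 96/s^6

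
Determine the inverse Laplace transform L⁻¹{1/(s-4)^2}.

L⁻¹{n!/(s-a)^(n+1)} = t^n·e^(at) with n=1, a=4. So L⁻¹{1/(s-4)^2} = t·e^(4t)

Final answer: t·e^(4t)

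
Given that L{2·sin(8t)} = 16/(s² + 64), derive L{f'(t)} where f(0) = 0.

L{f'(t)} = s·F(s) - f(0) = s·16/(s² + 64) - 0 = 16s/(s² + 64)

Final answer: 16s/(s² + 64)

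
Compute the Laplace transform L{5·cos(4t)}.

L{cos(ωt)} = s/(s² + ω²), so L{cos(4t)} = s/(s² + 16). Then L{5·cos(4t)} = 5·s/(s² + 16) = 5s/(s² + 16)

Final answer: 5s/(s² + 16)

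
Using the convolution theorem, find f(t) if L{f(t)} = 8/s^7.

8/s^7 = (8/s)·(1/s^6) = L{8}·L{t^5/120}. By convolution, f(t) = 8*t^5/120 = ∫₀ᵗ 8·τ^5/120 dτ = 8·t^6/720

Final answer: 8·t^6/720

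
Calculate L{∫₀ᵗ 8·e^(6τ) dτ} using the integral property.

L{∫₀ᵗ f(τ)dτ} = F(s)/s with F(s) = 8/(s-6), so L{∫₀ᵗ 8·e^(6τ) dτ} = 8/(s(s-6))

Final answer: 8/(s(s-6))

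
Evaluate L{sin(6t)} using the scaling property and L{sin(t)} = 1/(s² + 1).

Using L{f(at)} = (1/a)F(s/a) with a=6: L{sin(6t)} = (1/6) · 1/((s/6)² + 1) = (1/6) · 1·36/(s² + 36) = 6/(s² + 36)

Final answer: 6/(s² + 36)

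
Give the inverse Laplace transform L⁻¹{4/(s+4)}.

L⁻¹{1/(s-a)} = e^(at), so L⁻¹{1/(s+4)} = e^(-4t), and L⁻¹{4/(s+4)} = 4·e^(-4t)

Final answer: 4·e^(-4t)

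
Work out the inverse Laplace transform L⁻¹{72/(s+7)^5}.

L⁻¹{n!/(s-a)^(n+1)} = t^n·e^(at) with n=4, a=-7. So L⁻¹{24/(s+7)^5} = t^4·e^(-7t), and L⁻¹{72/(s+7)^5} = (72/24)·t^4·e^(-7t) = 3·t^4·e^(-7t)

Final answer: 3·t^4·e^(-7t)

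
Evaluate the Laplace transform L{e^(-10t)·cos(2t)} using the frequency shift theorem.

Frequency shift: L{e^(at)f(t)} = F(s-a). L{e^(-10t)·cos(2t)} = (s+10)/((s+10)² + 4)

Final answer: (s+10)/((s+10)² + 4)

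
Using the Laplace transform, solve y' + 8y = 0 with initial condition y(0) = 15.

L{y'} + 8L{y} = 0. sY - 15 + 8Y = 0. Y(s+8) = 15. Y = 15/(s+8)

Final answer: y(t) = 15e^(-8t)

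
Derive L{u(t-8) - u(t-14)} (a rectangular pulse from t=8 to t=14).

L{u(t-a)} = e^(-as)/s. L{u(t-8) - u(t-14)} = (e^(-8s) - e^(-14s))/s

Final answer: (e^(-8s) - e^(-14s))/s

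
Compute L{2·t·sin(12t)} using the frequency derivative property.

L{sin(12t)} = 12/(s² + 144). By L{t·f(t)} = -F'(s): -d/ds[12/(s² + 144)] = -(12)·(-2s)/(s² + 144)² = 24s/(s² + 144)². Then L{2·t·sin(12t)} = 2·24s/(s² + 144)² = 48s/(s² + 144)²

Final answer: 48s/(s² + 144)²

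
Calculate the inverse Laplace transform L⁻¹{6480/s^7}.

L⁻¹{n!/s^(n+1)} = t^n with n=6. So L⁻¹{720/s^7} = t^6, and L⁻¹{6480/s^7} = (6480/720)·t^6 = 9·t^6

Final answer: 9·t^6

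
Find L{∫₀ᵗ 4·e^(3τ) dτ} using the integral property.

L{∫₀ᵗ f(τ)dτ} = F(s)/s with F(s) = 4/(s-3), so L{∫₀ᵗ 4·e^(3τ) dτ} = 4/(s(s-3))

Final answer: 4/(s(s-3))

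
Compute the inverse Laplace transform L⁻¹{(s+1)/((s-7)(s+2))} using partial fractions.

Using partial fractions, f(t) = (8e^(7t) + e^(-2t))/9

Final answer: (8e^(7t) + e^(-2t))/9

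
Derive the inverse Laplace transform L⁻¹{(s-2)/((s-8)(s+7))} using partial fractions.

Using partial fractions, f(t) = (6e^(8t) + 9e^(-7t))/15

Final answer: (6e^(8t) + 9e^(-7t))/15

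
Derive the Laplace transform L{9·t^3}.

L{t^n} = n!/s^(n+1), so L{t^3} = 6/s^4. Then L{9·t^3} = 9·6/s^4 = 54/s^4

Final answer: 54/s^4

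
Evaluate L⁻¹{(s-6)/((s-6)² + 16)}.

Using frequency shift: L⁻¹{(s-a)/((s-a)² + b²)} = e^(at)cos(bt). Here a=6, b=4

Final answer: e^(6t)·cos(4t)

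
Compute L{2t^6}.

L{t^n} = n!/s^(n+1). So L{2t^6} = 2·6!/s^7 = 1440/s^7

Final answer: 1440/s^7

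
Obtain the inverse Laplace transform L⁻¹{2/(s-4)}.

L⁻¹{1/(s-a)} = e^(at), so L⁻¹{1/(s-4)} = e^(4t), and L⁻¹{2/(s-4)} = 2·e^(4t)

Final answer: 2·e^(4t)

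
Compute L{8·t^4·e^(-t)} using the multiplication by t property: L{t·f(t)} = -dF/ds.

Using L{t^n·e^(at)} = n!/(s-a)^(n+1), L{t^4·e^(-t)} = 24/(s+1)^5, so L{8·t^4·e^(-t)} = 8·24/(s+1)^5 = 192/(s+1)^5

Final answer: 192/(s+1)^5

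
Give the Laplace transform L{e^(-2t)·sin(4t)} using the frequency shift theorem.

Frequency shift: L{e^(at)f(t)} = F(s-a). L{e^(-2t)·sin(4t)} = 4/((s+2)² + 16)

Final answer: 4/((s+2)² + 16)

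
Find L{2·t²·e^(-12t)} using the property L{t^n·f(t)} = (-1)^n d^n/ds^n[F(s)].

L{e^(-12t)} = 1/(s+12). d/ds[1/(s+12)] = -1/(s+12)². d²/ds²[1/(s+12)] = 2/(s+12)³. So L{t²·e^(-12t)} = (-1)² · 2/(s+12)³ = 2/(s+12)³. Then L{2·t²·e^(-12t)} = 2·2/(s+12)³ = 4/(s+12)³

Final answer: 4/(s+12)³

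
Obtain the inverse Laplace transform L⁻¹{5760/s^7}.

L⁻¹{n!/s^(n+1)} = t^n with n=6. So L⁻¹{720/s^7} = t^6, and L⁻¹{5760/s^7} = (5760/720)·t^6 = 8·t^6

Final answer: 8·t^6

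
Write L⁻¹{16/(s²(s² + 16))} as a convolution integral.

16/(s²(s² + 16)) = (1/s²)·(16/(s² + 16)) = L{t}·L{4·sin(4t)}. So f(t) = t*(4·sin(4t)) = ∫₀ᵗ 4τ·sin(4(t-τ)) dτ

Final answer: ∫₀ᵗ 4τ·sin(4(t-τ)) dτ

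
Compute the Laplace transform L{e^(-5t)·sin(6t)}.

L{e^(at)·sin(ωt)} = ω/((s-a)² + ω²), so L{e^(-5t)·sin(6t)} = 6/((s+5)² + 36)

Final answer: 6/((s+5)² + 36)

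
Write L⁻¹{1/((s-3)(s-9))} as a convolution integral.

1/((s-3)(s-9)) = (1/(s-3))·(1/(s-9)) = L{e^(3t)}·L{e^(9t)}. So f(t) = e^(3t)*e^(9t) = ∫₀ᵗ e^(3τ)·e^(9(t-τ)) dτ

Final answer: ∫₀ᵗ e^(3τ)·e^(9(t-τ)) dτ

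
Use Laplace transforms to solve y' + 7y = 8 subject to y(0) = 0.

sY + 7Y = 8/s. Y = 8/(s(s+7)). Partial fractions: Y = 8/7/s - 8/7/(s+7)

Final answer: y(t) = 8/7(1 - e^(-7t))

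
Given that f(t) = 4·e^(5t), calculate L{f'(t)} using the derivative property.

f(0) = 4, F(s) = 4/(s-5). L{f'(t)} = s·F(s) - f(0) = 4s/(s-5) - 4 = (4s - 4(s-5))/(s-5) = 20/(s-5)

Final answer: 20/(s-5)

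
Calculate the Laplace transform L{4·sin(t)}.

L{sin(ωt)} = ω/(s² + ω²), so L{sin(t)} = 1/(s² + 1). Then L{4·sin(t)} = 4·1/(s² + 1) = 4/(s² + 1)

Final answer: 4/(s² + 1)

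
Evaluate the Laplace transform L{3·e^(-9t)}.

L{e^(at)} = 1/(s-a), so L{e^(-9t)} = 1/(s+9). Then L{3·e^(-9t)} = 3/(s+9)

Final answer: 3/(s+9)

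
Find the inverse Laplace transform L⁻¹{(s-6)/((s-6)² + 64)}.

Using frequency shift, L⁻¹{(s-6)/((s-6)² + 64)} = e^(6t)·cos(8t)

Final answer: e^(6t)·cos(8t)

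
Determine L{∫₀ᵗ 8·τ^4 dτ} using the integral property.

L{∫₀ᵗ f(τ)dτ} = F(s)/s with f(t) = 8t^4. F(s) = 192/s^5, so L{∫₀ᵗ 8·τ^4 dτ} = (192/s^5)/s = 192/s^6. (Check: ∫₀ᵗ 8·τ^4 dτ = 8t^5/5.)

Final answer: 192/s^6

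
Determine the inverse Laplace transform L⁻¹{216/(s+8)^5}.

L⁻¹{n!/(s-a)^(n+1)} = t^n·e^(at) with n=4, a=-8. So L⁻¹{24/(s+8)^5} = t^4·e^(-8t), and L⁻¹{216/(s+8)^5} = (216/24)·t^4·e^(-8t) = 9·t^4·e^(-8t)

Final answer: 9·t^4·e^(-8t)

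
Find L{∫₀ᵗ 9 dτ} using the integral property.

L{∫₀ᵗ f(τ)dτ} = F(s)/s with f(t) = 9. F(s) = 9/s, so L{∫₀ᵗ 9 dτ} = (9/s)/s = 9/s². (Check: ∫₀ᵗ 9 dτ = 9t.)

Final answer: 9/s²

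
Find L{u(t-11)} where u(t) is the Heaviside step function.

L{u(t-a)} = e^(-as)/s. Here a=11, so L{u(t-11)} = e^(-11s)/s

Final answer: e^(-11s)/s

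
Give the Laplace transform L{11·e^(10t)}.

L{e^(at)} = 1/(s-a), so L{e^(10t)} = 1/(s-10). Then L{11·e^(10t)} = 11/(s-10)

Final answer: 11/(s-10)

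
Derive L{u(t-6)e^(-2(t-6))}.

u(t-a)f(t-a) with f(t)=e^(-2t). L{e^(-2t)} = 1/(s+2). By time shift: e^(-6s)/(s+2)

Final answer: e^(-6s)/(s+2)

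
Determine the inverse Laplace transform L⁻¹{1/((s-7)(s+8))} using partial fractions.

Decompose: A/(s-7) + B/(s+8). A = 1/15, B = -1/15. f(t) = (e^(7t) - e^(-8t))/15

Final answer: (e^(7t) - e^(-8t))/15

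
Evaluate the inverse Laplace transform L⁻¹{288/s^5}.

L⁻¹{n!/s^(n+1)} = t^n with n=4. So L⁻¹{24/s^5} = t^4, and L⁻¹{288/s^5} = (288/24)·t^4 = 12·t^4

Final answer: 12·t^4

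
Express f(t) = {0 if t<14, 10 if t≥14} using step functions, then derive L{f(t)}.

f(t) = 10·u(t-14). L{u(t-14)} = e^(-14s)/s, so L{f(t)} = 10·e^(-14s)/s

Final answer: 10·e^(-14s)/s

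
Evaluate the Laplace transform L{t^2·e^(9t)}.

L{t^n·e^(at)} = n!/(s-a)^(n+1), so L{t^2·e^(9t)} = 2/(s-9)^3

Final answer: 2/(s-9)^3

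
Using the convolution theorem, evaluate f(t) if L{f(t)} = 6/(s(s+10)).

6/(s(s+10)) = (6/s)·(1/(s+10)) = L{6}·L{e^(-10t)}. By convolution, f(t) = 6*e^(-10t) = ∫₀ᵗ 6·e^(-10τ) dτ = 6·(1 - e^(-10t))/10

Final answer: 6·(1 - e^(-10t))/10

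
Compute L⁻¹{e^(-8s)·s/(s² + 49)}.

L⁻¹{s/(s² + 49)} = cos(7t). By the time shift theorem, L⁻¹{e^(-as)F(s)} = u(t-a)f(t-a) with a=8, so L⁻¹{e^(-8s)·s/(s² + 49)} = u(t-8)·cos(7(t-8))

Final answer: u(t-8)·cos(7(t-8))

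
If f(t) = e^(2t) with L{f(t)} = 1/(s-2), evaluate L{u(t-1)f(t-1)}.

Time shift theorem: L{u(t-a)f(t-a)} = e^(-as)F(s). Here a=1, F(s) = 1/(s-2), so L{u(t-1)f(t-1)} = e^(-s)·1/(s-2)

Final answer: e^(-s)·1/(s-2)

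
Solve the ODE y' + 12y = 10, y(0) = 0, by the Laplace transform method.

sY + 12Y = 10/s. Y = 10/(s(s+12)). Partial fractions: Y = 5/6/s - 5/6/(s+12)

Final answer: y(t) = 5/6(1 - e^(-12t))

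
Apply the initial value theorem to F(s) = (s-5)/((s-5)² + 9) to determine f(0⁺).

f(0⁺) = lim_{s→∞} sF(s) = lim_{s→∞} s(s-5)/((s-5)² + 9) = 1

Final answer: 1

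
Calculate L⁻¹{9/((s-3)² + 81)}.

Form: b/((s-a)² + b²) → e^(at)sin(bt). With a=3, b=9

Final answer: e^(3t)·sin(9t)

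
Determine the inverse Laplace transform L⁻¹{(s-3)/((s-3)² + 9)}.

Using frequency shift, L⁻¹{(s-3)/((s-3)² + 9)} = e^(3t)·cos(3t)

Final answer: e^(3t)·cos(3t)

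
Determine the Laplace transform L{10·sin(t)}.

L{sin(ωt)} = ω/(s² + ω²), so L{sin(t)} = 1/(s² + 1). Then L{10·sin(t)} = 10·1/(s² + 1) = 10/(s² + 1)

Final answer: 10/(s² + 1)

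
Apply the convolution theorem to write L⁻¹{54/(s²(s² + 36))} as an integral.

54/(s²(s² + 36)) = (1/s²)·(54/(s² + 36)) = L{t}·L{9·sin(6t)}. So f(t) = t*(9·sin(6t)) = ∫₀ᵗ 9τ·sin(6(t-τ)) dτ

Final answer: ∫₀ᵗ 9τ·sin(6(t-τ)) dτ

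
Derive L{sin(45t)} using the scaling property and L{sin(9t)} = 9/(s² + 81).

Using L{f(at)} = (1/a)F(s/a) with a=5: L{sin(45t)} = (1/5) · 9/((s/5)² + 81) = (1/5) · 9·25/(s² + 2025) = 45/(s² + 2025)

Final answer: 45/(s² + 2025)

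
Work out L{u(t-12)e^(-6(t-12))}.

u(t-a)f(t-a) with f(t)=e^(-6t). L{e^(-6t)} = 1/(s+6). By time shift: e^(-12s)/(s+6)

Final answer: e^(-12s)/(s+6)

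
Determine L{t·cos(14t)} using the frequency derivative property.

L{cos(14t)} = s/(s² + 196). Derivative: d/ds[s/(s² + 196)] = [(s² + 196) - s·2s]/(s² + 196)² = (196 - s²)/(s² + 196)². So L{t·cos(14t)} = -F'(s) = (s² - 196)/(s² + 196)²

Final answer: (s² - 196)/(s² + 196)²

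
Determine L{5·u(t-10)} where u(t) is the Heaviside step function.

L{u(t-a)} = e^(-as)/s. Here a=10, so L{u(t-10)} = e^(-10s)/s, and L{5·u(t-10)} = 5·e^(-10s)/s

Final answer: 5·e^(-10s)/s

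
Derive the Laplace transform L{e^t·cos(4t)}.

L{e^(at)·cos(ωt)} = (s-a)/((s-a)² + ω²), so L{e^t·cos(4t)} = (s-1)/((s-1)² + 16)

Final answer: (s-1)/((s-1)² + 16)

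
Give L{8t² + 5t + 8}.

L{8t² + 5t + 8} = 8·2/s³ + 5/s² + 8/s = 16/s³ + 5/s² + 8/s

Final answer: 16/s³ + 5/s² + 8/s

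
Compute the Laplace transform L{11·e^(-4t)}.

L{e^(at)} = 1/(s-a), so L{e^(-4t)} = 1/(s+4). Then L{11·e^(-4t)} = 11/(s+4)

Final answer: 11/(s+4)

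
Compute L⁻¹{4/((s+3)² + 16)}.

Form: b/((s-a)² + b²) → e^(at)sin(bt). With a=-3, b=4

Final answer: e^(-3t)·sin(4t)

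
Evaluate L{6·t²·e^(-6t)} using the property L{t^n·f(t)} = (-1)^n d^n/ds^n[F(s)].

L{e^(-6t)} = 1/(s+6). d/ds[1/(s+6)] = -1/(s+6)². d²/ds²[1/(s+6)] = 2/(s+6)³. So L{t²·e^(-6t)} = (-1)² · 2/(s+6)³ = 2/(s+6)³. Then L{6·t²·e^(-6t)} = 6·2/(s+6)³ = 12/(s+6)³

Final answer: 12/(s+6)³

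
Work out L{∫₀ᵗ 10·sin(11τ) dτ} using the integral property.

L{∫₀ᵗ f(τ)dτ} = F(s)/s with F(s) = 110/(s² + 121), so the result is (110/(s² + 121))/s = 110/(s(s² + 121))

Final answer: 110/(s(s² + 121))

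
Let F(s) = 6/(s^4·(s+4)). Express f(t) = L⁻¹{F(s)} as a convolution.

6/(s^4·(s+4)) = (6/s^4)·(1/(s+4)) = L{t^3}·L{e^(-4t)}. So f(t) = t^3*e^(-4t) = ∫₀ᵗ τ^3·e^(-4(t-τ)) dτ

Final answer: ∫₀ᵗ τ^3·e^(-4(t-τ)) dτ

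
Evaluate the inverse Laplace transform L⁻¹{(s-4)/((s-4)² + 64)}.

Using frequency shift, L⁻¹{(s-4)/((s-4)² + 64)} = e^(4t)·cos(8t)

Final answer: e^(4t)·cos(8t)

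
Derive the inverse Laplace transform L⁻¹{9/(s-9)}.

L⁻¹{1/(s-a)} = e^(at), so L⁻¹{1/(s-9)} = e^(9t), and L⁻¹{9/(s-9)} = 9·e^(9t)

Final answer: 9·e^(9t)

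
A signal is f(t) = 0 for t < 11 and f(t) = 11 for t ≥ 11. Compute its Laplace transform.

f(t) = 11·u(t-11). L{u(t-11)} = e^(-11s)/s, so L{f(t)} = 11·e^(-11s)/s

Final answer: 11·e^(-11s)/s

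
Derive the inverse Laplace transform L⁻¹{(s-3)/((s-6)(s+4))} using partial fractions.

Using partial fractions, f(t) = (3e^(6t) + 7e^(-4t))/10

Final answer: (3e^(6t) + 7e^(-4t))/10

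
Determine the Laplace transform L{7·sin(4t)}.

L{sin(ωt)} = ω/(s² + ω²), so L{sin(4t)} = 4/(s² + 16). Then L{7·sin(4t)} = 7·4/(s² + 16) = 28/(s² + 16)

Final answer: 28/(s² + 16)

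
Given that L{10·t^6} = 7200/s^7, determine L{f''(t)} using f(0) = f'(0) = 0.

L{f''(t)} = s²F(s) - sf(0) - f'(0) = s²·7200/s^7 - 0 - 0 = 7200/s^5

Final answer: 7200/s^5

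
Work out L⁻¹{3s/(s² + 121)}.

This is the form c·s/(s² + a²) with a = 11, c = 3. L⁻¹ = 3·cos(11t)

Final answer: 3·cos(11t)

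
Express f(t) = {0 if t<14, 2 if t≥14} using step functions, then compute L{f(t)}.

f(t) = 2·u(t-14). L{u(t-14)} = e^(-14s)/s, so L{f(t)} = 2·e^(-14s)/s

Final answer: 2·e^(-14s)/s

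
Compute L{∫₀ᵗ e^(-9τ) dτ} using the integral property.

L{∫₀ᵗ f(τ)dτ} = F(s)/s with F(s) = 1/(s+9), so L{∫₀ᵗ e^(-9τ) dτ} = 1/(s(s+9))

Final answer: 1/(s(s+9))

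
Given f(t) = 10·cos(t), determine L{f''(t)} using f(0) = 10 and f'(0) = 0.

F(s) = 10s/(s² + 1). L{f''(t)} = s²F(s) - sf(0) - f'(0) = 10s³/(s² + 1) - 10s = (10s³ - 10s(s² + 1))/(s² + 1) = -10s/(s² + 1)

Final answer: -10s/(s² + 1)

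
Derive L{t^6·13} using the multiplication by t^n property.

L{13} = 13/s. d^1/ds^1[1/s] = -1/s². d^2/ds^2[1/s] = 2/s^3. d^3/ds^3[1/s] = -6/s^4. d^4/ds^4[1/s] = 24/s^5. d^5/ds^5[1/s] = -120/s^6. d^6/ds^6[1/s] = 720/s^7. So L{t^6} = (-1)^{6}·720/s^7 = 720/s^7. Then L{t^6·13} = 13·720/s^7 = 9360/s^7

Final answer: 9360/s^7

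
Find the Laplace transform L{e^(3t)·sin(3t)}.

L{e^(at)·sin(ωt)} = ω/((s-a)² + ω²), so L{e^(3t)·sin(3t)} = 3/((s-3)² + 9)

Final answer: 3/((s-3)² + 9)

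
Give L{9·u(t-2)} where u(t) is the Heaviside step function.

L{u(t-a)} = e^(-as)/s. Here a=2, so L{u(t-2)} = e^(-2s)/s, and L{9·u(t-2)} = 9·e^(-2s)/s

Final answer: 9·e^(-2s)/s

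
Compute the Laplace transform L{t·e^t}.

L{t^n·e^(at)} = n!/(s-a)^(n+1), so L{t·e^t} = 1/(s-1)^2

Final answer: 1/(s-1)^2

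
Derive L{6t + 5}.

L{6t + 5} = 6·L{t} + 5·L{1} = 6/s² + 5/s

Final answer: 6/s² + 5/s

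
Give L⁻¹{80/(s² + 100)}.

This is the form c·a/(s² + a²) with a = 10, c = 8. L⁻¹ = 8·sin(10t)

Final answer: 8·sin(10t)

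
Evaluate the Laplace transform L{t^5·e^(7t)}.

L{t^n·e^(at)} = n!/(s-a)^(n+1), so L{t^5·e^(7t)} = 120/(s-7)^6

Final answer: 120/(s-7)^6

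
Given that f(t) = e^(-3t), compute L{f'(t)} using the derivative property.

f(0) = 1, F(s) = 1/(s+3). L{f'(t)} = s·F(s) - f(0) = s/(s+3) - 1 = (s - (s+3))/(s+3) = -3/(s+3)

Final answer: -3/(s+3)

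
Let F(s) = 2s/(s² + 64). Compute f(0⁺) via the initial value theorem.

f(0⁺) = lim_{s→∞} s·2s/(s² + 64) = lim_{s→∞} 2s²/(s² + 64) = 2

Final answer: 2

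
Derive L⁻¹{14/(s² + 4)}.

This is the form c·a/(s² + a²) with a = 2, c = 7. L⁻¹ = 7·sin(2t)

Final answer: 7·sin(2t)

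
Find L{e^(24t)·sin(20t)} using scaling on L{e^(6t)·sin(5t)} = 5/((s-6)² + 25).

Scaling with a=4: L{e^(24t)·sin(20t)} = (1/4) · 5/((s/4-6)² + 25). Simplifying: 20/((s-24)² + 400)

Final answer: 20/((s-24)² + 400)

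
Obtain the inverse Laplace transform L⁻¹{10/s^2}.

L⁻¹{n!/s^(n+1)} = t^n with n=1. So L⁻¹{1/s^2} = t, and L⁻¹{10/s^2} = (10/1)·t = 10·t

Final answer: 10·t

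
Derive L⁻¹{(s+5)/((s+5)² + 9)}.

Using frequency shift: L⁻¹{(s-a)/((s-a)² + b²)} = e^(at)cos(bt). Here a=-5, b=3

Final answer: e^(-5t)·cos(3t)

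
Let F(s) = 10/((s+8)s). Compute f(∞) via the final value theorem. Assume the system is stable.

f(∞) = lim_{s→0} sF(s) = lim_{s→0} 10/(s+8) = 5/4

Final answer: 5/4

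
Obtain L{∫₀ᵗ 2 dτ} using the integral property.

L{∫₀ᵗ f(τ)dτ} = F(s)/s with f(t) = 2. F(s) = 2/s, so L{∫₀ᵗ 2 dτ} = (2/s)/s = 2/s². (Check: ∫₀ᵗ 2 dτ = 2t.)

Final answer: 2/s²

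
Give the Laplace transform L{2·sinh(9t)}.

L{sinh(ωt)} = ω/(s² - ω²), so L{sinh(9t)} = 9/(s² - 81). Then L{2·sinh(9t)} = 2·9/(s² - 81) = 18/(s² - 81)

Final answer: 18/(s² - 81)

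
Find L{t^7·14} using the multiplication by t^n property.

L{14} = 14/s. d^1/ds^1[1/s] = -1/s². d^2/ds^2[1/s] = 2/s^3. d^3/ds^3[1/s] = -6/s^4. d^4/ds^4[1/s] = 24/s^5. d^5/ds^5[1/s] = -120/s^6. d^6/ds^6[1/s] = 720/s^7. d^7/ds^7[1/s] = -5040/s^8. So L{t^7} = (-1)^{7}·-5040/s^8 = 5040/s^8. Then L{t^7·14} = 14·5040/s^8 = 70560/s^8

Final answer: 70560/s^8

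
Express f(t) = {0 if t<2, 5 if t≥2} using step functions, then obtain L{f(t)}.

f(t) = 5·u(t-2). L{u(t-2)} = e^(-2s)/s, so L{f(t)} = 5·e^(-2s)/s

Final answer: 5·e^(-2s)/s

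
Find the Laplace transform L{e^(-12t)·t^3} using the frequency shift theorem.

L{e^(at)·t^n} = n!/(s-a)^(n+1), so L{e^(-12t)·t^3} = 6/(s+12)^4

Final answer: 6/(s+12)^4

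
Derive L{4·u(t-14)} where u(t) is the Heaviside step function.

L{u(t-a)} = e^(-as)/s. Here a=14, so L{u(t-14)} = e^(-14s)/s, and L{4·u(t-14)} = 4·e^(-14s)/s

Final answer: 4·e^(-14s)/s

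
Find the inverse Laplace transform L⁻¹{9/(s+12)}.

L⁻¹{1/(s-a)} = e^(at), so L⁻¹{1/(s+12)} = e^(-12t), and L⁻¹{9/(s+12)} = 9·e^(-12t)

Final answer: 9·e^(-12t)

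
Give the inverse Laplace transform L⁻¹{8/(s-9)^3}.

L⁻¹{n!/(s-a)^(n+1)} = t^n·e^(at) with n=2, a=9. So L⁻¹{2/(s-9)^3} = t^2·e^(9t), and L⁻¹{8/(s-9)^3} = (8/2)·t^2·e^(9t) = 4·t^2·e^(9t)

Final answer: 4·t^2·e^(9t)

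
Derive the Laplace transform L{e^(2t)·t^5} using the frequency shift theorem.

L{e^(at)·t^n} = n!/(s-a)^(n+1), so L{e^(2t)·t^5} = 120/(s-2)^6

Final answer: 120/(s-2)^6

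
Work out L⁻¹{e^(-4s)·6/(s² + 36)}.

L⁻¹{6/(s² + 36)} = sin(6t). By the time shift theorem, L⁻¹{e^(-as)F(s)} = u(t-a)f(t-a) with a=4, so L⁻¹{e^(-4s)·6/(s² + 36)} = u(t-4)·sin(6(t-4))

Final answer: u(t-4)·sin(6(t-4))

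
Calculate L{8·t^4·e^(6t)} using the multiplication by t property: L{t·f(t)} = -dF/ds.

Using L{t^n·e^(at)} = n!/(s-a)^(n+1), L{t^4·e^(6t)} = 24/(s-6)^5, so L{8·t^4·e^(6t)} = 8·24/(s-6)^5 = 192/(s-6)^5

Final answer: 192/(s-6)^5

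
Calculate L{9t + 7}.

L{9t + 7} = 9·L{t} + 7·L{1} = 9/s² + 7/s

Final answer: 9/s² + 7/s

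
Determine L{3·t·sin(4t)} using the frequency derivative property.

L{sin(4t)} = 4/(s² + 16). By L{t·f(t)} = -F'(s): -d/ds[4/(s² + 16)] = -(4)·(-2s)/(s² + 16)² = 8s/(s² + 16)². Then L{3·t·sin(4t)} = 3·8s/(s² + 16)² = 24s/(s² + 16)²

Final answer: 24s/(s² + 16)²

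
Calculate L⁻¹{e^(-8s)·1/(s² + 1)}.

L⁻¹{1/(s² + 1)} = sin(t). By the time shift theorem, L⁻¹{e^(-as)F(s)} = u(t-a)f(t-a) with a=8, so L⁻¹{e^(-8s)·1/(s² + 1)} = u(t-8)·sin((t-8))

Final answer: u(t-8)·sin((t-8))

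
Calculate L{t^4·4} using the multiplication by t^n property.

L{4} = 4/s. d^1/ds^1[1/s] = -1/s². d^2/ds^2[1/s] = 2/s^3. d^3/ds^3[1/s] = -6/s^4. d^4/ds^4[1/s] = 24/s^5. So L{t^4} = (-1)^{4}·24/s^5 = 24/s^5. Then L{t^4·4} = 4·24/s^5 = 96/s^5

Final answer: 96/s^5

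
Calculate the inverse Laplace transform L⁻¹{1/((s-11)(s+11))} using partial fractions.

Decompose: A/(s-11) + B/(s+11). A = 1/22, B = -1/22. f(t) = (e^(11t) - e^(-11t))/22

Final answer: (e^(11t) - e^(-11t))/22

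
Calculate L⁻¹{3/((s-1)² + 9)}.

Form: b/((s-a)² + b²) → e^(at)sin(bt). With a=1, b=3

Final answer: e^t·sin(3t)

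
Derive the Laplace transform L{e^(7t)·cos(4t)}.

L{e^(at)·cos(ωt)} = (s-a)/((s-a)² + ω²), so L{e^(7t)·cos(4t)} = (s-7)/((s-7)² + 16)

Final answer: (s-7)/((s-7)² + 16)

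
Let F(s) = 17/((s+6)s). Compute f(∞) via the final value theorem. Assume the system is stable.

f(∞) = lim_{s→0} sF(s) = lim_{s→0} 17/(s+6) = 17/6

Final answer: 17/6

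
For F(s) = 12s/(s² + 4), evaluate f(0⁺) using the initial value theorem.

f(0⁺) = lim_{s→∞} s·12s/(s² + 4) = lim_{s→∞} 12s²/(s² + 4) = 12

Final answer: 12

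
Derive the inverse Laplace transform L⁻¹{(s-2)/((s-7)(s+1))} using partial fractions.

Using partial fractions, f(t) = (5e^(7t) + 3e^(-t))/8

Final answer: (5e^(7t) + 3e^(-t))/8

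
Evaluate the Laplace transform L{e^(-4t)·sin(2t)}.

L{e^(at)·sin(ωt)} = ω/((s-a)² + ω²), so L{e^(-4t)·sin(2t)} = 2/((s+4)² + 4)

Final answer: 2/((s+4)² + 4)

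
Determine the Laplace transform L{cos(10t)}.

L{cos(ωt)} = s/(s² + ω²), so L{cos(10t)} = s/(s² + 100)

Final answer: s/(s² + 100)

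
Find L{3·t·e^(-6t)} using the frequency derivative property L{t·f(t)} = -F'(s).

L{e^(-6t)} = 1/(s+6). By frequency derivative: L{t·e^(-6t)} = -d/ds[1/(s+6)] = -(-1)/(s+6)² = 1/(s+6)². Then L{3·t·e^(-6t)} = 3·1/(s+6)² = 3/(s+6)²

Final answer: 3/(s+6)²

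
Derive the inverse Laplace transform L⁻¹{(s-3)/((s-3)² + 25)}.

Using frequency shift, L⁻¹{(s-3)/((s-3)² + 25)} = e^(3t)·cos(5t)

Final answer: e^(3t)·cos(5t)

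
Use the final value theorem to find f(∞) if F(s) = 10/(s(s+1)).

f(∞) = lim_{s→0} s·10/(s(s+1)) = lim_{s→0} 10/(s+1) = 10/1 = 10

Final answer: 10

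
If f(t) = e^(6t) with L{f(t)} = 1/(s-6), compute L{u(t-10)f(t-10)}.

Time shift theorem: L{u(t-a)f(t-a)} = e^(-as)F(s). Here a=10, F(s) = 1/(s-6), so L{u(t-10)f(t-10)} = e^(-10s)·1/(s-6)

Final answer: e^(-10s)·1/(s-6)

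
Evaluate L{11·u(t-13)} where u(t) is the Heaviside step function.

L{u(t-a)} = e^(-as)/s. Here a=13, so L{u(t-13)} = e^(-13s)/s, and L{11·u(t-13)} = 11·e^(-13s)/s

Final answer: 11·e^(-13s)/s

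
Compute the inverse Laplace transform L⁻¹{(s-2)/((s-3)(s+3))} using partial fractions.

Using partial fractions, f(t) = (e^(3t) + 5e^(-3t))/6

Final answer: (e^(3t) + 5e^(-3t))/6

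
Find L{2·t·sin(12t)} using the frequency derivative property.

L{sin(12t)} = 12/(s² + 144). By L{t·f(t)} = -F'(s): -d/ds[12/(s² + 144)] = -(12)·(-2s)/(s² + 144)² = 24s/(s² + 144)². Then L{2·t·sin(12t)} = 2·24s/(s² + 144)² = 48s/(s² + 144)²

Final answer: 48s/(s² + 144)²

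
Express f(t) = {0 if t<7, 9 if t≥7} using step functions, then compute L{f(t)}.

f(t) = 9·u(t-7). L{u(t-7)} = e^(-7s)/s, so L{f(t)} = 9·e^(-7s)/s

Final answer: 9·e^(-7s)/s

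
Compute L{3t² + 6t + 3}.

L{3t² + 6t + 3} = 3·2/s³ + 6/s² + 3/s = 6/s³ + 6/s² + 3/s

Final answer: 6/s³ + 6/s² + 3/s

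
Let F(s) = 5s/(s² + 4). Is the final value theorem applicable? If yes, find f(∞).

The final value theorem requires all poles of sF(s) in the left half-plane. sF(s) = 5s²/(s² + 4) has poles at s = ±2i (imaginary axis). Theorem does NOT apply (oscillatory system).

Final answer: Not applicable (oscillatory)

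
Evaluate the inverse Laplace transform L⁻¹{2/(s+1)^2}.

L⁻¹{n!/(s-a)^(n+1)} = t^n·e^(at) with n=1, a=-1. So L⁻¹{1/(s+1)^2} = t·e^(-t), and L⁻¹{2/(s+1)^2} = (2/1)·t·e^(-t) = 2·t·e^(-t)

Final answer: 2·t·e^(-t)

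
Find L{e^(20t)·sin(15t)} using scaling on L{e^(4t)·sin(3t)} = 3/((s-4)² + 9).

Scaling with a=5: L{e^(20t)·sin(15t)} = (1/5) · 3/((s/5-4)² + 9). Simplifying: 15/((s-20)² + 225)

Final answer: 15/((s-20)² + 225)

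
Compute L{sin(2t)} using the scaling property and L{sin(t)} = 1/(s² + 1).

Using L{f(at)} = (1/a)F(s/a) with a=2: L{sin(2t)} = (1/2) · 1/((s/2)² + 1) = (1/2) · 1·4/(s² + 4) = 2/(s² + 4)

Final answer: 2/(s² + 4)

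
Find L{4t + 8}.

L{4t + 8} = 4·L{t} + 8·L{1} = 4/s² + 8/s

Final answer: 4/s² + 8/s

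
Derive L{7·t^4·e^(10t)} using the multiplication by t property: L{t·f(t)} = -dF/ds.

Using L{t^n·e^(at)} = n!/(s-a)^(n+1), L{t^4·e^(10t)} = 24/(s-10)^5, so L{7·t^4·e^(10t)} = 7·24/(s-10)^5 = 168/(s-10)^5

Final answer: 168/(s-10)^5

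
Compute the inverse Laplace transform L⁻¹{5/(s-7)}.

L⁻¹{1/(s-a)} = e^(at), so L⁻¹{1/(s-7)} = e^(7t), and L⁻¹{5/(s-7)} = 5·e^(7t)

Final answer: 5·e^(7t)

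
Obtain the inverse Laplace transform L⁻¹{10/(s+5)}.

L⁻¹{1/(s-a)} = e^(at), so L⁻¹{1/(s+5)} = e^(-5t), and L⁻¹{10/(s+5)} = 10·e^(-5t)

Final answer: 10·e^(-5t)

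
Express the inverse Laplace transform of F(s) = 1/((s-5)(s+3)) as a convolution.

1/((s-5)(s+3)) = (1/(s-5))·(1/(s+3)) = L{e^(5t)}·L{e^(-3t)}. So f(t) = e^(5t)*e^(-3t) = ∫₀ᵗ e^(5τ)·e^(-3(t-τ)) dτ

Final answer: ∫₀ᵗ e^(5τ)·e^(-3(t-τ)) dτ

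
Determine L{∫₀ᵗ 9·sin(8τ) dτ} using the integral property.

L{∫₀ᵗ f(τ)dτ} = F(s)/s with F(s) = 72/(s² + 64), so the result is (72/(s² + 64))/s = 72/(s(s² + 64))

Final answer: 72/(s(s² + 64))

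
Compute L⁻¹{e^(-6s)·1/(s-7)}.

L⁻¹{1/(s-7)} = e^(7t). By the time shift theorem, L⁻¹{e^(-as)F(s)} = u(t-a)f(t-a) with a=6, so L⁻¹{e^(-6s)·1/(s-7)} = u(t-6)·e^(7(t-6))

Final answer: u(t-6)·e^(7(t-6))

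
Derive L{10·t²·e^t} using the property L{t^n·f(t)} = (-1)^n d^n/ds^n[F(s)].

L{e^t} = 1/(s-1). d/ds[1/(s-1)] = -1/(s-1)². d²/ds²[1/(s-1)] = 2/(s-1)³. So L{t²·e^t} = (-1)² · 2/(s-1)³ = 2/(s-1)³. Then L{10·t²·e^t} = 10·2/(s-1)³ = 20/(s-1)³

Final answer: 20/(s-1)³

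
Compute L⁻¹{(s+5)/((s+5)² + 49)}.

Using frequency shift: L⁻¹{(s-a)/((s-a)² + b²)} = e^(at)cos(bt). Here a=-5, b=7

Final answer: e^(-5t)·cos(7t)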